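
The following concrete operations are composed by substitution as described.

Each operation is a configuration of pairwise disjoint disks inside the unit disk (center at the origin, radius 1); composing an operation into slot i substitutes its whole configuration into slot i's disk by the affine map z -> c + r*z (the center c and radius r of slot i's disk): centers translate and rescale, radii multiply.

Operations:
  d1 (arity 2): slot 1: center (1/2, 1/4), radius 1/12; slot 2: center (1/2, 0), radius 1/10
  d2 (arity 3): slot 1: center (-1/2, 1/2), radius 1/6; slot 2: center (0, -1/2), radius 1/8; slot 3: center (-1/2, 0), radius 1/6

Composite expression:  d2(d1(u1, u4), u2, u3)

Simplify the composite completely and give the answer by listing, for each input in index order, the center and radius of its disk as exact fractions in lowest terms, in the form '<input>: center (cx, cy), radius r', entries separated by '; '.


u1: center (-5/12, 13/24), radius 1/72; u2: center (0, -1/2), radius 1/8; u3: center (-1/2, 0), radius 1/6; u4: center (-5/12, 1/2), radius 1/60

Affine substitution under d2: radii multiply and u-centers shift.
tracing u1 down its 2-map path: center (-5/12, 13/24), radius 1/72
tracing u4 down its 2-map path: center (-5/12, 1/2), radius 1/60
tracing u2 down its 1-map path: center (0, -1/2), radius 1/8
tracing u3 down its 1-map path: center (-1/2, 0), radius 1/6


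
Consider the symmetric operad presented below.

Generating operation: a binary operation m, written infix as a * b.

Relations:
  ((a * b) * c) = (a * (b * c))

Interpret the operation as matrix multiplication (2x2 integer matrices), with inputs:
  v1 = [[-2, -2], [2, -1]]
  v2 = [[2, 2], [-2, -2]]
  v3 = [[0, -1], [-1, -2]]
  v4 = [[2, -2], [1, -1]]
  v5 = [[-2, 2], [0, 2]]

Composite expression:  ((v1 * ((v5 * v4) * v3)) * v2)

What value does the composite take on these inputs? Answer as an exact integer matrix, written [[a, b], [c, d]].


[[0, 0], [0, 0]]

(v5 * v4) = [[-2, 2], [2, -2]]
((v5 * v4) * v3) = [[-2, -2], [2, 2]]
(v1 * ((v5 * v4) * v3)) = [[0, 0], [-6, -6]]
((v1 * ((v5 * v4) * v3)) * v2) = [[0, 0], [0, 0]]


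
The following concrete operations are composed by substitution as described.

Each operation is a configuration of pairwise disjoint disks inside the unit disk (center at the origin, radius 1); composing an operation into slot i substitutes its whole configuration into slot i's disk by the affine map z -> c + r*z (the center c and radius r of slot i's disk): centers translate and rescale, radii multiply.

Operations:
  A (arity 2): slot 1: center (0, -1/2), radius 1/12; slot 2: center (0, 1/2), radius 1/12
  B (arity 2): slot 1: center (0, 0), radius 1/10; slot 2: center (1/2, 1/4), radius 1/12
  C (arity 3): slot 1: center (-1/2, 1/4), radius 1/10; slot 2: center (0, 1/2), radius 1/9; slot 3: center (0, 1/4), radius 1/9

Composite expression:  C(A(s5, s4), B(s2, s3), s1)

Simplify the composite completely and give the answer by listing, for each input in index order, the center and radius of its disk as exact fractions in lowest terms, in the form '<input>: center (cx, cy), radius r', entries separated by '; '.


s1: center (0, 1/4), radius 1/9; s2: center (0, 1/2), radius 1/90; s3: center (1/18, 19/36), radius 1/108; s4: center (-1/2, 3/10), radius 1/120; s5: center (-1/2, 1/5), radius 1/120

Follow each s-input down from C: c' goes to c + r*c', radius to r*r'.
tracing s5 down its 2-map path: center (-1/2, 1/5), radius 1/120
tracing s4 down its 2-map path: center (-1/2, 3/10), radius 1/120
tracing s2 down its 2-map path: center (0, 1/2), radius 1/90
tracing s3 down its 2-map path: center (1/18, 19/36), radius 1/108
tracing s1 down its 1-map path: center (0, 1/4), radius 1/9


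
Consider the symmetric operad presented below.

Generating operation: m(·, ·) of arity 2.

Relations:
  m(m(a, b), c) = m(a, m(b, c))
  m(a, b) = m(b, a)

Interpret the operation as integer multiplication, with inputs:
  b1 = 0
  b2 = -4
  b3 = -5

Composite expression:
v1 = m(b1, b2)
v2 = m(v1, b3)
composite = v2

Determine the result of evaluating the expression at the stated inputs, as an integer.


m(b1, b2) = 0
m(m(b1, b2), b3) = 0

0


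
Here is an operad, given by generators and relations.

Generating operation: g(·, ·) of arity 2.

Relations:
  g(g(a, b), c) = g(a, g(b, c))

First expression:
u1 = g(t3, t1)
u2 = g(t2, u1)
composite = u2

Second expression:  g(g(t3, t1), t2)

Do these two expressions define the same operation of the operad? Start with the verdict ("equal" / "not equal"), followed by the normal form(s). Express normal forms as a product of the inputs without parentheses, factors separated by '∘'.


The first expression, normalized: t2 ∘ t3 ∘ t1
The second expression, normalized: t3 ∘ t1 ∘ t2
The forms do not match — not equal.

not equal: they reduce to t2 ∘ t3 ∘ t1 and t3 ∘ t1 ∘ t2


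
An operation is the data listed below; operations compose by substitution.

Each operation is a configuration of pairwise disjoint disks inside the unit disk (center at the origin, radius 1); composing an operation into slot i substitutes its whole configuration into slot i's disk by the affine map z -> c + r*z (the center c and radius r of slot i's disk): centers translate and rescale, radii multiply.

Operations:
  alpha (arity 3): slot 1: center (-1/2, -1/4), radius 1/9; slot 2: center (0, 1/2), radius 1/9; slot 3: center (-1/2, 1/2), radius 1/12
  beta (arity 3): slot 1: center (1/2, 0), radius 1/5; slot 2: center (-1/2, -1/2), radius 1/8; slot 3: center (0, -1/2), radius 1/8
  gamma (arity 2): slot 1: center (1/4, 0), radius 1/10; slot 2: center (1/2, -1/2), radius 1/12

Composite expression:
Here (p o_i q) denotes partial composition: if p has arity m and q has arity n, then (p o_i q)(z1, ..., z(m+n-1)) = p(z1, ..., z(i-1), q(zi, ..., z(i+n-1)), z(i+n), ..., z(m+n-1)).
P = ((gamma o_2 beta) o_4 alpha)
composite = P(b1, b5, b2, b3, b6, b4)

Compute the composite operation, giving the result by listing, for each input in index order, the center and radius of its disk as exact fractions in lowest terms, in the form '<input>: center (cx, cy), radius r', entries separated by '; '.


Each b-disk chains the slot maps above it in gamma; radii multiply.
for b1, the 1-step affine chain lands on center (1/4, 0), radius 1/10
for b5, the 2-step affine chain lands on center (13/24, -1/2), radius 1/60
for b2, the 2-step affine chain lands on center (11/24, -13/24), radius 1/96
for b3, the 3-step affine chain lands on center (95/192, -209/384), radius 1/864
for b6, the 3-step affine chain lands on center (1/2, -103/192), radius 1/864
for b4, the 3-step affine chain lands on center (95/192, -103/192), radius 1/1152

b1: center (1/4, 0), radius 1/10; b2: center (11/24, -13/24), radius 1/96; b3: center (95/192, -209/384), radius 1/864; b4: center (95/192, -103/192), radius 1/1152; b5: center (13/24, -1/2), radius 1/60; b6: center (1/2, -103/192), radius 1/864


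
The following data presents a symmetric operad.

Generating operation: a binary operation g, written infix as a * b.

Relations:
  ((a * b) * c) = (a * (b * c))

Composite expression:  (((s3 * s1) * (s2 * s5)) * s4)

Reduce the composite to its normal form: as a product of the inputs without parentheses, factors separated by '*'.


All parenthesizations of g agree; list the s-inputs left to right.
(s3 * s1) unparenthesizes to s3 * s1
(s2 * s5) unparenthesizes to s2 * s5
((s3 * s1) * (s2 * s5)) unparenthesizes to s3 * s1 * s2 * s5
(((s3 * s1) * (s2 * s5)) * s4) unparenthesizes to s3 * s1 * s2 * s5 * s4

s3 * s1 * s2 * s5 * s4


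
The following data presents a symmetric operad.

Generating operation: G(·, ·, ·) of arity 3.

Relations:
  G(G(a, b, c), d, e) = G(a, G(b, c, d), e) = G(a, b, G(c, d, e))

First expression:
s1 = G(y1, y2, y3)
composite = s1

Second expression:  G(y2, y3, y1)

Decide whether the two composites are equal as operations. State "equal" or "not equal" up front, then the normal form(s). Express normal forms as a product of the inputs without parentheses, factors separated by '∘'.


not equal; the first gives y1 ∘ y2 ∘ y3 and the second y2 ∘ y3 ∘ y1

In normal form, the first expression is y1 ∘ y2 ∘ y3
In normal form, the second expression is y2 ∘ y3 ∘ y1
Distinct normal forms: not equal.


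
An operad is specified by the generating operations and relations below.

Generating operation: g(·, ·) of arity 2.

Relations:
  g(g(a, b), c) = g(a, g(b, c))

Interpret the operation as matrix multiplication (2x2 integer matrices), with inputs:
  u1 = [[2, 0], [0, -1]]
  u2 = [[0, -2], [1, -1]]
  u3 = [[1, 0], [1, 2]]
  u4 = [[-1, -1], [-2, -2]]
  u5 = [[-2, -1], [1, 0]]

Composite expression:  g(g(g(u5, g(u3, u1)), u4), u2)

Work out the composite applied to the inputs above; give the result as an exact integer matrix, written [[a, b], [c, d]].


g(u3, u1) = [[2, 0], [2, -2]]
g(u5, g(u3, u1)) = [[-6, 2], [2, 0]]
g(g(u5, g(u3, u1)), u4) = [[2, 2], [-2, -2]]
g(g(g(u5, g(u3, u1)), u4), u2) = [[2, -6], [-2, 6]]

[[2, -6], [-2, 6]]


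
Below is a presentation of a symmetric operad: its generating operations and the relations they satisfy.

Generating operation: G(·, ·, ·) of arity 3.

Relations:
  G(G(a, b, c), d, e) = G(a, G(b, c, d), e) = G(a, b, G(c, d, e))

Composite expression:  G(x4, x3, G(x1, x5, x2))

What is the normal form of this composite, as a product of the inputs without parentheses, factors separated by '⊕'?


x4 ⊕ x3 ⊕ x1 ⊕ x5 ⊕ x2

Key point: G is associative — brackets drop, the x-order remains.
G(x1, x5, x2) spells out as x1 ⊕ x5 ⊕ x2
G(x4, x3, G(x1, x5, x2)) spells out as x4 ⊕ x3 ⊕ x1 ⊕ x5 ⊕ x2


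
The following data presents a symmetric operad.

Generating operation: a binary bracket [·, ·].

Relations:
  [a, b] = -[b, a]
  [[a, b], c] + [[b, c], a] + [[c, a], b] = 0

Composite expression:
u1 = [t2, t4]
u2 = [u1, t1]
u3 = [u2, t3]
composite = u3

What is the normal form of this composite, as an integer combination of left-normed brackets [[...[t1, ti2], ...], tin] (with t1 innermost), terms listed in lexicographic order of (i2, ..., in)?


-[[[t1, t2], t4], t3] + [[[t1, t4], t2], t3]

Left-normed coefficients sit on the t1-initial expansion words.
Composite bracket: [[[t2, t4], t1], t3]
Each bracket splits as ab - ba, giving 8 signed words (2^3 = 8).
Keep just the words that open with t1:
  the word t1t2t4t3 carries sign -1 and contributes -[[[t1, t2], t4], t3]
  the word t1t4t2t3 carries sign +1 and contributes +[[[t1, t4], t2], t3]


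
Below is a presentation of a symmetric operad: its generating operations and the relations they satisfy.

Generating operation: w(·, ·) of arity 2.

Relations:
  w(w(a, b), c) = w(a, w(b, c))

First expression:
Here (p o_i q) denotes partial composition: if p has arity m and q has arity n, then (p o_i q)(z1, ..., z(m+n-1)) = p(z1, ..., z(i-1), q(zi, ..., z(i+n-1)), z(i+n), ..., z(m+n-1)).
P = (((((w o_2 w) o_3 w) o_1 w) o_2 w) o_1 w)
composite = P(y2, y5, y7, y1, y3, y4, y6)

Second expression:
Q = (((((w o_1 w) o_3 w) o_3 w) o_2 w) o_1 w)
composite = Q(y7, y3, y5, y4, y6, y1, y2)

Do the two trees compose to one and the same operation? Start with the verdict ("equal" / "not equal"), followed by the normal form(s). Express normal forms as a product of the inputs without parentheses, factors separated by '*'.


not equal; the first gives y2 * y5 * y7 * y1 * y3 * y4 * y6 and the second y7 * y3 * y5 * y4 * y6 * y1 * y2

Normal form of the first expression: y2 * y5 * y7 * y1 * y3 * y4 * y6
Normal form of the second expression: y7 * y3 * y5 * y4 * y6 * y1 * y2
Distinct normal forms: not equal.


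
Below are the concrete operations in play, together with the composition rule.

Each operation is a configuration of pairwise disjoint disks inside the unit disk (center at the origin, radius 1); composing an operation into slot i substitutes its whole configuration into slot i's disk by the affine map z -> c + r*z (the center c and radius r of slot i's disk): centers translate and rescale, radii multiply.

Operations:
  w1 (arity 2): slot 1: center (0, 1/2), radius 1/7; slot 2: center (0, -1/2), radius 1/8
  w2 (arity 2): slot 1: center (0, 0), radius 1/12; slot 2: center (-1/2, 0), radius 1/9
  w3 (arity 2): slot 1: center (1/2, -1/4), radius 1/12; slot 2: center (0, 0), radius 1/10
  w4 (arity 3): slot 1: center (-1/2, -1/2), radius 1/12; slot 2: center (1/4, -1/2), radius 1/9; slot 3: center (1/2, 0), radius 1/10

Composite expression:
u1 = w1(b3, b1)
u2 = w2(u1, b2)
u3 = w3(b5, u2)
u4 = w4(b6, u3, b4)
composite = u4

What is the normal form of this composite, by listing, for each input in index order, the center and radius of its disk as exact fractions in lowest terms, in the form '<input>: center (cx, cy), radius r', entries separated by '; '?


b1: center (1/4, -1081/2160), radius 1/8640; b2: center (11/45, -1/2), radius 1/810; b3: center (1/4, -1079/2160), radius 1/7560; b4: center (1/2, 0), radius 1/10; b5: center (11/36, -19/36), radius 1/108; b6: center (-1/2, -1/2), radius 1/12

Follow each b-input down from w4: c' goes to c + r*c', radius to r*r'.
b6 passes through 1 substitution, ending at center (-1/2, -1/2), radius 1/12
b5 passes through 2 substitutions, ending at center (11/36, -19/36), radius 1/108
b3 passes through 4 substitutions, ending at center (1/4, -1079/2160), radius 1/7560
b1 passes through 4 substitutions, ending at center (1/4, -1081/2160), radius 1/8640
b2 passes through 3 substitutions, ending at center (11/45, -1/2), radius 1/810
b4 passes through 1 substitution, ending at center (1/2, 0), radius 1/10


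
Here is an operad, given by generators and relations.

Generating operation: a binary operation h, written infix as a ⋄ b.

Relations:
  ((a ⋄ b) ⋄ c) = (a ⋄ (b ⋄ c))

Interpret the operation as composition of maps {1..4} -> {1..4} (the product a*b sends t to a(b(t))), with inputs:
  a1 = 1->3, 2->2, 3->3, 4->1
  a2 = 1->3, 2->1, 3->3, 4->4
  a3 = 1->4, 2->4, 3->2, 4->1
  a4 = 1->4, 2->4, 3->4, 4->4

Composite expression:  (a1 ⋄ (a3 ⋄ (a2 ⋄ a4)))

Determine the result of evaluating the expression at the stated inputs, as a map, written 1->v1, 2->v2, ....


(a2 ⋄ a4) = 1->4, 2->4, 3->4, 4->4
(a3 ⋄ (a2 ⋄ a4)) = 1->1, 2->1, 3->1, 4->1
(a1 ⋄ (a3 ⋄ (a2 ⋄ a4))) = 1->3, 2->3, 3->3, 4->3

1->3, 2->3, 3->3, 4->3


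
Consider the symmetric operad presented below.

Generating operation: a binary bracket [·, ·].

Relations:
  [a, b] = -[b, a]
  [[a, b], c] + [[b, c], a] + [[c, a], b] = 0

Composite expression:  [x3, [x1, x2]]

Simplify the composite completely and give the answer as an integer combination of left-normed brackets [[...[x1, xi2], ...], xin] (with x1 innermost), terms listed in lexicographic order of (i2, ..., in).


Skip Jacobi rewriting: expand, keep x1-initial words, read off terms.
Composite bracket: [x3, [x1, x2]]
The bracket unfolds into 4 signed words via [a, b] = ab - ba (2^2 = 4).
The x1-initial words carry the normal form:
  sign of x1x2x3 is -1, so it contributes -[[x1, x2], x3]

-[[x1, x2], x3]


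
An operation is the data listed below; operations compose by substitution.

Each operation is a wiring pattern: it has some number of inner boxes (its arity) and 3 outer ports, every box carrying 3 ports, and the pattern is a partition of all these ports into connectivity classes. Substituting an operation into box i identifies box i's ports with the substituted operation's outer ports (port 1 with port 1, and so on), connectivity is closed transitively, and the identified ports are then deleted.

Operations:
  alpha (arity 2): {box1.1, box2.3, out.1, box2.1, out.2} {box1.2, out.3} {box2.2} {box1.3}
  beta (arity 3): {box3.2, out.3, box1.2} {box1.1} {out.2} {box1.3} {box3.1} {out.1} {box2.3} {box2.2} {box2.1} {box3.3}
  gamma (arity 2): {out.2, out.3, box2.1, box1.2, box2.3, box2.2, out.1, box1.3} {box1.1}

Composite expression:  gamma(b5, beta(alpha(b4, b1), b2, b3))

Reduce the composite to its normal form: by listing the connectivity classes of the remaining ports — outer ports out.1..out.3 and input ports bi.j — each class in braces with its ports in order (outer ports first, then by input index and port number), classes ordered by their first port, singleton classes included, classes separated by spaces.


{out.1, out.2, out.3, b1.1, b1.3, b3.2, b4.1, b5.2, b5.3} {b1.2} {b2.1} {b2.2} {b2.3} {b3.1} {b3.3} {b4.2} {b4.3} {b5.1}

Treat the ports identified at gamma as solder joints: merge, then drop.
the subtree at alpha composes to {out.1, out.2, b1.1, b1.3, b4.1} {out.3, b4.2} {b1.2} {b4.3} on (b4, b1); out.j = own outer ports
the subtree at beta composes to {out.1} {out.2} {out.3, b1.1, b1.3, b3.2, b4.1} {b1.2} {b2.1} {b2.2} {b2.3} {b3.1} {b3.3} {b4.2} {b4.3} on (b4, b1, b2, b3); out.j = own outer ports
the subtree at gamma composes to {out.1, out.2, out.3, b1.1, b1.3, b3.2, b4.1, b5.2, b5.3} {b1.2} {b2.1} {b2.2} {b2.3} {b3.1} {b3.3} {b4.2} {b4.3} {b5.1} on (b5, b4, b1, b2, b3); out.j = own outer ports


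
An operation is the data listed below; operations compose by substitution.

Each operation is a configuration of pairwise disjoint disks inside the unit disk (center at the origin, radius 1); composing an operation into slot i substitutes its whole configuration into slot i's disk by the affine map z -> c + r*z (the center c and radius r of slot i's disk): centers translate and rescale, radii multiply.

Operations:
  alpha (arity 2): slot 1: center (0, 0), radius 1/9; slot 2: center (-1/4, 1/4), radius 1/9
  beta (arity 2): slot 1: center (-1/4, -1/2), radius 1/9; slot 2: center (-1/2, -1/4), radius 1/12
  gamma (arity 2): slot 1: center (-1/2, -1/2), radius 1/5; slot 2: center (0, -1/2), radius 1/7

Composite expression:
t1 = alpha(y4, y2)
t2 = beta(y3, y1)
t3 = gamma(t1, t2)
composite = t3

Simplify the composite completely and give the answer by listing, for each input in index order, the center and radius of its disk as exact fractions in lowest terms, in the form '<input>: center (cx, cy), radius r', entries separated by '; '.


y1: center (-1/14, -15/28), radius 1/84; y2: center (-11/20, -9/20), radius 1/45; y3: center (-1/28, -4/7), radius 1/63; y4: center (-1/2, -1/2), radius 1/45

Nesting under gamma composes maps z -> c + r*z down each y-path.
input y4: applying the 2 nested substitutions gives center (-1/2, -1/2), radius 1/45
input y2: applying the 2 nested substitutions gives center (-11/20, -9/20), radius 1/45
input y3: applying the 2 nested substitutions gives center (-1/28, -4/7), radius 1/63
input y1: applying the 2 nested substitutions gives center (-1/14, -15/28), radius 1/84


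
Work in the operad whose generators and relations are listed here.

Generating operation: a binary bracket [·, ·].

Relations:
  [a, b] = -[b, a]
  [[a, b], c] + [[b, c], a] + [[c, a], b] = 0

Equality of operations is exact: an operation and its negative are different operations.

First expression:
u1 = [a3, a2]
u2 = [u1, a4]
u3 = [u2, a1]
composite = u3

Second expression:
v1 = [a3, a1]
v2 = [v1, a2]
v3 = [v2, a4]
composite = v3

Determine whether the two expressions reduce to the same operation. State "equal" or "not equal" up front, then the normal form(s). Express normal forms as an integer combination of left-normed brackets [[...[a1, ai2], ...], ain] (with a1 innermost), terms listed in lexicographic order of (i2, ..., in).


The first expression reduces to [[[a1, a2], a3], a4] - [[[a1, a3], a2], a4] - [[[a1, a4], a2], a3] + [[[a1, a4], a3], a2]
The second expression reduces to -[[[a1, a3], a2], a4]
No match — not equal.

not equal — first [[[a1, a2], a3], a4] - [[[a1, a3], a2], a4] - [[[a1, a4], a2], a3] + [[[a1, a4], a3], a2], second -[[[a1, a3], a2], a4]


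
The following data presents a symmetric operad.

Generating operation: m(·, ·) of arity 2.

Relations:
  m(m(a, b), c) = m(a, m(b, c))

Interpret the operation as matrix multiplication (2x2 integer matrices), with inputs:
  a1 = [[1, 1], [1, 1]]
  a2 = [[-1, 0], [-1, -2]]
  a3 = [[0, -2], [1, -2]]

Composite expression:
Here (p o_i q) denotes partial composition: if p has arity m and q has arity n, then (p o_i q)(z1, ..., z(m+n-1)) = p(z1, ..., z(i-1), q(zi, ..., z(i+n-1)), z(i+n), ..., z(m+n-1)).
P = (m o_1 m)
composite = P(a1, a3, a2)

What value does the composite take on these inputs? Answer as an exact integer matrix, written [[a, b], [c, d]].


[[3, 8], [3, 8]]

m(a1, a3) = [[1, -4], [1, -4]]
m(m(a1, a3), a2) = [[3, 8], [3, 8]]


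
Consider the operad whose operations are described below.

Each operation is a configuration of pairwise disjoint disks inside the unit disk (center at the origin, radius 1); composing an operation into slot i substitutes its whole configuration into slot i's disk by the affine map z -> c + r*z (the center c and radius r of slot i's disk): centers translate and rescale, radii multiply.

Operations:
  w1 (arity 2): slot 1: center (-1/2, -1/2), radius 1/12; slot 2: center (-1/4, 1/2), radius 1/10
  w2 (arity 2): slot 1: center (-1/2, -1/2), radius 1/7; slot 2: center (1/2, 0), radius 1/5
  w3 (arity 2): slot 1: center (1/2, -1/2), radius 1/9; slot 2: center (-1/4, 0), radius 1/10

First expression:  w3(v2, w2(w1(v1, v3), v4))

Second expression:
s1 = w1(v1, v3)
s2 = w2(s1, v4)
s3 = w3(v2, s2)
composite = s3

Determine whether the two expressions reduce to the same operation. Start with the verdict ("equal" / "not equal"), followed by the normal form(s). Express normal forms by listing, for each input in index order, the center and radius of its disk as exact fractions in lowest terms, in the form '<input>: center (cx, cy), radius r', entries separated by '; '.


Reducing the first expression gives v1: center (-43/140, -2/35), radius 1/840; v2: center (1/2, -1/2), radius 1/9; v3: center (-17/56, -3/70), radius 1/700; v4: center (-1/5, 0), radius 1/50
Reducing the second expression gives v1: center (-43/140, -2/35), radius 1/840; v2: center (1/2, -1/2), radius 1/9; v3: center (-17/56, -3/70), radius 1/700; v4: center (-1/5, 0), radius 1/50
Both agree, so they are equal.

equal — both sides give v1: center (-43/140, -2/35), radius 1/840; v2: center (1/2, -1/2), radius 1/9; v3: center (-17/56, -3/70), radius 1/700; v4: center (-1/5, 0), radius 1/50


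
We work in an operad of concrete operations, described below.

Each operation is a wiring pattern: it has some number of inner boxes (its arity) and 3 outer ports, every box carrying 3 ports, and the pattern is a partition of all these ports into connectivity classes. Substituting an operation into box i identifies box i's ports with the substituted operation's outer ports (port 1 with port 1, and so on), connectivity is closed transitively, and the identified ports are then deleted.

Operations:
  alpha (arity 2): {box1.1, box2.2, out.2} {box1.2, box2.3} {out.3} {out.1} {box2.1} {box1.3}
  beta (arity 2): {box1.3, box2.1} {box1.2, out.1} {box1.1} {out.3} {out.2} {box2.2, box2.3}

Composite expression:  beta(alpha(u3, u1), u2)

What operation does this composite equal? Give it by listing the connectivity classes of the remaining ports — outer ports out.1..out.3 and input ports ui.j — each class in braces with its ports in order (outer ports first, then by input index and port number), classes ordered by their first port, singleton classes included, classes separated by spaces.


{out.1, u1.2, u3.1} {out.2} {out.3} {u1.1} {u1.3, u3.2} {u2.1} {u2.2, u2.3} {u3.3}

Two ports join when wires chain via beta-identified ports.
composing alpha on (u3, u1), with out.j its own outer ports: {out.1} {out.2, u1.2, u3.1} {out.3} {u1.1} {u1.3, u3.2} {u3.3}
composing beta on (u3, u1, u2), with out.j its own outer ports: {out.1, u1.2, u3.1} {out.2} {out.3} {u1.1} {u1.3, u3.2} {u2.1} {u2.2, u2.3} {u3.3}


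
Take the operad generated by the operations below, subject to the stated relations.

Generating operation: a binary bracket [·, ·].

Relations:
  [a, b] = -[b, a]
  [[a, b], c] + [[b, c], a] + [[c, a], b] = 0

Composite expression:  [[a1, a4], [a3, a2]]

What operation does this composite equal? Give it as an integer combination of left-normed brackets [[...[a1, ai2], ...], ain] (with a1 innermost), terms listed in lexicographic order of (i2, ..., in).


A multilinear Lie element is pinned by a1-initial words (a1 innermost).
Composite bracket: [[a1, a4], [a3, a2]]
Applying ab - ba throughout gives 8 signed words (2^3 = 8).
Keep just the words that open with a1:
  a1a4a2a3 (sign -1) contributes -[[[a1, a4], a2], a3]
  a1a4a3a2 (sign +1) contributes +[[[a1, a4], a3], a2]

-[[[a1, a4], a2], a3] + [[[a1, a4], a3], a2]


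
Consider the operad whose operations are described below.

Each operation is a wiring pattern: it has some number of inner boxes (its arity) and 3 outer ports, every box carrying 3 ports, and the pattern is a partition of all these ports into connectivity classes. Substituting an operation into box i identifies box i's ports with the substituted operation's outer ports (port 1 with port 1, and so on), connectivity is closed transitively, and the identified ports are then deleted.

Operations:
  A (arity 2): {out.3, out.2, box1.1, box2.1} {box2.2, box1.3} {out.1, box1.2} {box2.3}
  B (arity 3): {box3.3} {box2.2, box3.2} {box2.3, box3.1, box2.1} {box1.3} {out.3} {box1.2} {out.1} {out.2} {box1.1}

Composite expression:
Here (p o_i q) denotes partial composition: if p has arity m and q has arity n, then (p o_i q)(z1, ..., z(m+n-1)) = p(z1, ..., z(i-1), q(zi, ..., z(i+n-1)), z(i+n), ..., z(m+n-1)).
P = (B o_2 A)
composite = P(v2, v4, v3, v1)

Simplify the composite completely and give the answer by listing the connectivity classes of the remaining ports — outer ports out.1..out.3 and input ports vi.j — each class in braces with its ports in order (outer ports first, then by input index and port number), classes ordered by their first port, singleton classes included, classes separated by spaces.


{out.1} {out.2} {out.3} {v1.1, v1.2, v3.1, v4.1, v4.2} {v1.3} {v2.1} {v2.2} {v2.3} {v3.2, v4.3} {v3.3}


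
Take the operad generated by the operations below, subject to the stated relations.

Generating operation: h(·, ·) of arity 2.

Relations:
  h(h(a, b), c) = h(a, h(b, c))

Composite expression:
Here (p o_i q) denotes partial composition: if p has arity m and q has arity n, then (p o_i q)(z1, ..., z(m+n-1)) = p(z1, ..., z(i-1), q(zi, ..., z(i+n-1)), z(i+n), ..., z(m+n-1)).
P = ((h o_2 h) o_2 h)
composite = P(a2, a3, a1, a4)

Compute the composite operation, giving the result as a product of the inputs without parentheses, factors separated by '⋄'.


a2 ⋄ a3 ⋄ a1 ⋄ a4

Under associativity of h, the answer is the a's in reading order.
h(a3, a1) reduces to a3 ⋄ a1
h(h(a3, a1), a4) reduces to a3 ⋄ a1 ⋄ a4
h(a2, h(h(a3, a1), a4)) reduces to a2 ⋄ a3 ⋄ a1 ⋄ a4


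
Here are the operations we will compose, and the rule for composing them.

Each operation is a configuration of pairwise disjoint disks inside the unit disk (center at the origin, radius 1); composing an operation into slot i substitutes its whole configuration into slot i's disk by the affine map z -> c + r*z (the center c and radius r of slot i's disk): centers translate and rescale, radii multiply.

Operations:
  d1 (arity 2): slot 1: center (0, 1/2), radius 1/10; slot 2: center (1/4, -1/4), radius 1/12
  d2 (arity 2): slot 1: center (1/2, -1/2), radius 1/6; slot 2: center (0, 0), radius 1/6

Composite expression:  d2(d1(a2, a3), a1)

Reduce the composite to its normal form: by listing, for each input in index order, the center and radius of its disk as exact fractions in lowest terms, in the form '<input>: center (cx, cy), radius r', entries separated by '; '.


a1: center (0, 0), radius 1/6; a2: center (1/2, -5/12), radius 1/60; a3: center (13/24, -13/24), radius 1/72

Only the slot chain above each a matters under d2; compose those maps.
for a2, the 2-step affine chain lands on center (1/2, -5/12), radius 1/60
for a3, the 2-step affine chain lands on center (13/24, -13/24), radius 1/72
for a1, the 1-step affine chain lands on center (0, 0), radius 1/6


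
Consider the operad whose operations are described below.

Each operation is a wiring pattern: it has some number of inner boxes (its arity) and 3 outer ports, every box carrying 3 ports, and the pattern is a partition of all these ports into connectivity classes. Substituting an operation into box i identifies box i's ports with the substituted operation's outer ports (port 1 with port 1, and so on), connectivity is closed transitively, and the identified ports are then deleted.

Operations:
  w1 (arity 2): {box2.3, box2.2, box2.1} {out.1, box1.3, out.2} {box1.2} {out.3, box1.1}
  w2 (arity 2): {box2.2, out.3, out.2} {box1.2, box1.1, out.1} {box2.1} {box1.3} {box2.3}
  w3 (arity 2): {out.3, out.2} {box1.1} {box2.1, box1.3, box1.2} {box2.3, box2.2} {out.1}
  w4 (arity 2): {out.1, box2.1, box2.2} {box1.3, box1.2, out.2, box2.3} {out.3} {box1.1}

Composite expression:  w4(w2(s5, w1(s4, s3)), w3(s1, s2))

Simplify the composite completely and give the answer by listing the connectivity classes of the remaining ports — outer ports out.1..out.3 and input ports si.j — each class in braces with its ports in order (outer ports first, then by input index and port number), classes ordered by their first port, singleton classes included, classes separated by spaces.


{out.1, out.2, s4.3} {out.3} {s1.1} {s1.2, s1.3, s2.1} {s2.2, s2.3} {s3.1, s3.2, s3.3} {s4.1} {s4.2} {s5.1, s5.2} {s5.3}

Substituting into w4 glues patterns; closure does the rest.
composing w1 on (s4, s3), with out.j its own outer ports: {out.1, out.2, s4.3} {out.3, s4.1} {s3.1, s3.2, s3.3} {s4.2}
composing w2 on (s5, s4, s3), with out.j its own outer ports: {out.1, s5.1, s5.2} {out.2, out.3, s4.3} {s3.1, s3.2, s3.3} {s4.1} {s4.2} {s5.3}
composing w3 on (s1, s2), with out.j its own outer ports: {out.1} {out.2, out.3} {s1.1} {s1.2, s1.3, s2.1} {s2.2, s2.3}
composing w4 on (s5, s4, s3, s1, s2), with out.j its own outer ports: {out.1, out.2, s4.3} {out.3} {s1.1} {s1.2, s1.3, s2.1} {s2.2, s2.3} {s3.1, s3.2, s3.3} {s4.1} {s4.2} {s5.1, s5.2} {s5.3}


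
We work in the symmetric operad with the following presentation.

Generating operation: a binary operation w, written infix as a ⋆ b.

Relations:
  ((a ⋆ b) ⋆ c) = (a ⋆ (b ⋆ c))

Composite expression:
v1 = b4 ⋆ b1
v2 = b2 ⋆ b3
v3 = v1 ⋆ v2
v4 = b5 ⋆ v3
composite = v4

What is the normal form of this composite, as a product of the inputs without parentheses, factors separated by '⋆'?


The w-tree's shape is irrelevant; the b-reading-order decides.
(b4 ⋆ b1) unparenthesizes to b4 ⋆ b1
(b2 ⋆ b3) unparenthesizes to b2 ⋆ b3
((b4 ⋆ b1) ⋆ (b2 ⋆ b3)) unparenthesizes to b4 ⋆ b1 ⋆ b2 ⋆ b3
(b5 ⋆ ((b4 ⋆ b1) ⋆ (b2 ⋆ b3))) unparenthesizes to b5 ⋆ b4 ⋆ b1 ⋆ b2 ⋆ b3

b5 ⋆ b4 ⋆ b1 ⋆ b2 ⋆ b3


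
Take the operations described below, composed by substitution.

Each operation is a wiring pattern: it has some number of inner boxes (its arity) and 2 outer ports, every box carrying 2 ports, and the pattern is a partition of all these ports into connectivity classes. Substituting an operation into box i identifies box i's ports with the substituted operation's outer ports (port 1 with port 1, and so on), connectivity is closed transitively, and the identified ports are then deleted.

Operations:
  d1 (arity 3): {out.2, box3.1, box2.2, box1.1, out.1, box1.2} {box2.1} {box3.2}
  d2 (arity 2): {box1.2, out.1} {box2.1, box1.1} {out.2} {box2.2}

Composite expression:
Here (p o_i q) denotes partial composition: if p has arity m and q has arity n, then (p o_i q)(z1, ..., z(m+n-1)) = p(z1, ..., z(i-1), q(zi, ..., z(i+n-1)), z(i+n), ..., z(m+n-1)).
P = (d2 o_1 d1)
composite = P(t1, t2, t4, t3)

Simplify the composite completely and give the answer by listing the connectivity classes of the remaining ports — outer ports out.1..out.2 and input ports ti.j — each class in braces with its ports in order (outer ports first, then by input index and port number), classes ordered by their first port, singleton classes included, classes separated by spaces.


{out.1, t1.1, t1.2, t2.2, t3.1, t4.1} {out.2} {t2.1} {t3.2} {t4.2}


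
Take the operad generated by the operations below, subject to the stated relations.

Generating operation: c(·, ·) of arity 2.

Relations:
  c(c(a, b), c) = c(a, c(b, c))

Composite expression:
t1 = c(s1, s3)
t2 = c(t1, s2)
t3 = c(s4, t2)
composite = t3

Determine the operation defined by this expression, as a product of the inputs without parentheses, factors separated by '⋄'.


s4 ⋄ s1 ⋄ s3 ⋄ s2

Under associativity of c, the answer is the s's in reading order.
c(s1, s3) unparenthesizes to s1 ⋄ s3
c(c(s1, s3), s2) unparenthesizes to s1 ⋄ s3 ⋄ s2
c(s4, c(c(s1, s3), s2)) unparenthesizes to s4 ⋄ s1 ⋄ s3 ⋄ s2


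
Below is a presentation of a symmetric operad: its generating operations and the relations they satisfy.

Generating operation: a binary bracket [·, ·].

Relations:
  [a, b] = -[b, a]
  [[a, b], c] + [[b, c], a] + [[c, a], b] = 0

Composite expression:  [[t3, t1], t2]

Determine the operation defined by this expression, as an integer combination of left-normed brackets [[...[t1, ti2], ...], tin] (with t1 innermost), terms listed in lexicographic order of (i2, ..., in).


-[[t1, t3], t2]

Antisymmetry and Jacobi reduce to t1-anchored left-normed brackets.
Composite bracket: [[t3, t1], t2]
Full expansion: 4 signed words from ab - ba (2^2 = 4).
Keep just the words that open with t1:
  word t1t3t2 has sign -1, contributing -[[t1, t3], t2]


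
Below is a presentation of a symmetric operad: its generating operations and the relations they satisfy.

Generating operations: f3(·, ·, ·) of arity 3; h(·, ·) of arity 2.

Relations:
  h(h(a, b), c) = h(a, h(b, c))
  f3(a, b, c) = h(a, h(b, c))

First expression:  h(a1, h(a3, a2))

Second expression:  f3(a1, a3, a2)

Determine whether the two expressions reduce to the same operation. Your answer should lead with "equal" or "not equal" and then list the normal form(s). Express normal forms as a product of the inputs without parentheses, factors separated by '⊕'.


equal; both compose to a1 ⊕ a3 ⊕ a2


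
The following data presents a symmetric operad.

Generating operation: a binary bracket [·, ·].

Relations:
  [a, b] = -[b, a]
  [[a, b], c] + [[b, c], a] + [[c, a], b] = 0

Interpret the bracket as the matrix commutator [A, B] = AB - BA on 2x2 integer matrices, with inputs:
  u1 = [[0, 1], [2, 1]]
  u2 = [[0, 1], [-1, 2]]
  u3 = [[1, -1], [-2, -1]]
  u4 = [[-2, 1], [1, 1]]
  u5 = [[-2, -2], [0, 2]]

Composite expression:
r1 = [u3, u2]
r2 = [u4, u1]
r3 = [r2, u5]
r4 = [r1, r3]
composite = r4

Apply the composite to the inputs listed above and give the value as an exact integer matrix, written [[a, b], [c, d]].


[u3, u2] = [[3, 0], [6, -3]]
[u4, u1] = [[1, -2], [5, -1]]
[[u4, u1], u5] = [[10, -12], [-20, -10]]
[[u3, u2], [[u4, u1], u5]] = [[72, -72], [240, -72]]

[[72, -72], [240, -72]]


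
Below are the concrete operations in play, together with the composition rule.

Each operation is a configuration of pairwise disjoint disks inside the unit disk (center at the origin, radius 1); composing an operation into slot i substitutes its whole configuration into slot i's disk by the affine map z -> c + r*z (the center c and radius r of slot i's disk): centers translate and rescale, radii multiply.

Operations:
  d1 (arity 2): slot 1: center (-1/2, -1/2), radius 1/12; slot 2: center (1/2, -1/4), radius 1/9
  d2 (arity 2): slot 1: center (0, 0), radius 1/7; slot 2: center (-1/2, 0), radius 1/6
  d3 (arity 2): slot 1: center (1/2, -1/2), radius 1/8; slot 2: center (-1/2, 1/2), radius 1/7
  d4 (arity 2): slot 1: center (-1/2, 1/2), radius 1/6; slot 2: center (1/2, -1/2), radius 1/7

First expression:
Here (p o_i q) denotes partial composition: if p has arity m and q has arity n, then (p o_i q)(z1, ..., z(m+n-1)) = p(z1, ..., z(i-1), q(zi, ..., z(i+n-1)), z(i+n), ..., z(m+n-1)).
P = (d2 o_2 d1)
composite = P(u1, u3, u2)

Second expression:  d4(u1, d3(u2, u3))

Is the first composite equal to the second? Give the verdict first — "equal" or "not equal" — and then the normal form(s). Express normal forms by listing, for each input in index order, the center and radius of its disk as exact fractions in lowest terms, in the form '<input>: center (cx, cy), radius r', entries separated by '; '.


Reducing the first expression gives u1: center (0, 0), radius 1/7; u2: center (-5/12, -1/24), radius 1/54; u3: center (-7/12, -1/12), radius 1/72
Reducing the second expression gives u1: center (-1/2, 1/2), radius 1/6; u2: center (4/7, -4/7), radius 1/56; u3: center (3/7, -3/7), radius 1/49
The normal forms differ: not equal.

not equal; the first gives u1: center (0, 0), radius 1/7; u2: center (-5/12, -1/24), radius 1/54; u3: center (-7/12, -1/12), radius 1/72 and the second u1: center (-1/2, 1/2), radius 1/6; u2: center (4/7, -4/7), radius 1/56; u3: center (3/7, -3/7), radius 1/49


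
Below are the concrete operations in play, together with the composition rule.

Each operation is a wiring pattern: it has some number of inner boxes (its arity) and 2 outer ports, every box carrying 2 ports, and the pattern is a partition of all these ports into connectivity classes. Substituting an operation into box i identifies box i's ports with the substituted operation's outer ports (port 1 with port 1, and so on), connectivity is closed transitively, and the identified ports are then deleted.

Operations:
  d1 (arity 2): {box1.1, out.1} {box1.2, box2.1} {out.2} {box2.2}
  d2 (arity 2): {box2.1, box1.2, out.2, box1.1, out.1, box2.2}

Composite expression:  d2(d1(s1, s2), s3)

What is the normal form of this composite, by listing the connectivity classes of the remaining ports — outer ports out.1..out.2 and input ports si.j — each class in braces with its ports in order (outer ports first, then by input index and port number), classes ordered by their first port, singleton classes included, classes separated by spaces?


{out.1, out.2, s1.1, s3.1, s3.2} {s1.2, s2.1} {s2.2}

After gluing at d2, chains via deleted ports link the s-ports.
through d1, on inputs (s1, s2): {out.1, s1.1} {out.2} {s1.2, s2.1} {s2.2} (out.j = stage outer ports)
through d2, on inputs (s1, s2, s3): {out.1, out.2, s1.1, s3.1, s3.2} {s1.2, s2.1} {s2.2} (out.j = stage outer ports)


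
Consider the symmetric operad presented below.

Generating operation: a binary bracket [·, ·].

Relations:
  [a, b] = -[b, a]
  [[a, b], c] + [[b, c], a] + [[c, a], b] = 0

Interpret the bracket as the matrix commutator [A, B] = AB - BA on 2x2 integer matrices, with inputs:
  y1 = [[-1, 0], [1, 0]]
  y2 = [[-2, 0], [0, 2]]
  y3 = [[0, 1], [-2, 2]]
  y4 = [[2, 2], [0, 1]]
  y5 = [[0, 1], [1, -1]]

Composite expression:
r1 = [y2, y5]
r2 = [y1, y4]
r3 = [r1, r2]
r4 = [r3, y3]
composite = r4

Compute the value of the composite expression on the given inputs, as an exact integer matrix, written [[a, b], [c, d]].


[[48, -24], [48, -48]]

[y2, y5] = [[0, -4], [4, 0]]
[y1, y4] = [[-2, -2], [1, 2]]
[[y2, y5], [y1, y4]] = [[4, -16], [-16, -4]]
[[[y2, y5], [y1, y4]], y3] = [[48, -24], [48, -48]]


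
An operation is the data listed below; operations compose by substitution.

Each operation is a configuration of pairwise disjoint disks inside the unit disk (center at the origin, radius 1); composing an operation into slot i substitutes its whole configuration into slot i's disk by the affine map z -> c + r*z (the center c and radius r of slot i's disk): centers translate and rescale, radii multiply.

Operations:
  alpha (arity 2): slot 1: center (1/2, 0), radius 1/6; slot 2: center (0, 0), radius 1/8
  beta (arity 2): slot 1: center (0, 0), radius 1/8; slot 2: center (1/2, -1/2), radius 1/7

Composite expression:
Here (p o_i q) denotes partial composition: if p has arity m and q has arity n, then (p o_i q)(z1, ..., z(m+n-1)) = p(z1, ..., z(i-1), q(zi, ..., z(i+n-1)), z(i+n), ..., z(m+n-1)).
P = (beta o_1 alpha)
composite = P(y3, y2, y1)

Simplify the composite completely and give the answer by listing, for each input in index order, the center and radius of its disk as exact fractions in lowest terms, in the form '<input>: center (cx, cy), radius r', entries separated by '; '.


Follow each y-input down from beta: c' goes to c + r*c', radius to r*r'.
input y3: applying the 2 nested substitutions gives center (1/16, 0), radius 1/48
input y2: applying the 2 nested substitutions gives center (0, 0), radius 1/64
input y1: applying the 1 nested substitution gives center (1/2, -1/2), radius 1/7

y1: center (1/2, -1/2), radius 1/7; y2: center (0, 0), radius 1/64; y3: center (1/16, 0), radius 1/48
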